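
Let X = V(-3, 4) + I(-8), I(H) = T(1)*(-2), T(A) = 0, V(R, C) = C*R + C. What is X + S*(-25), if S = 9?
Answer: -233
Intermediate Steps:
V(R, C) = C + C*R
I(H) = 0 (I(H) = 0*(-2) = 0)
X = -8 (X = 4*(1 - 3) + 0 = 4*(-2) + 0 = -8 + 0 = -8)
X + S*(-25) = -8 + 9*(-25) = -8 - 225 = -233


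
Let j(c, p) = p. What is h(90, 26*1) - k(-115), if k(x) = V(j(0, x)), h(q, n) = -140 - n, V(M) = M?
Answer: -51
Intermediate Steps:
k(x) = x
h(90, 26*1) - k(-115) = (-140 - 26) - 1*(-115) = (-140 - 1*26) + 115 = (-140 - 26) + 115 = -166 + 115 = -51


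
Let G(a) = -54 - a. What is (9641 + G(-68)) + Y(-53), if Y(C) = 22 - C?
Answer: 9730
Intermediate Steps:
(9641 + G(-68)) + Y(-53) = (9641 + (-54 - 1*(-68))) + (22 - 1*(-53)) = (9641 + (-54 + 68)) + (22 + 53) = (9641 + 14) + 75 = 9655 + 75 = 9730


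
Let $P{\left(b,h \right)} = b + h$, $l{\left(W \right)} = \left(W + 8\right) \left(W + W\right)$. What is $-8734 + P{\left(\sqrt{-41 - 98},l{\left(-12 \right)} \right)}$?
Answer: $-8638 + i \sqrt{139} \approx -8638.0 + 11.79 i$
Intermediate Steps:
$l{\left(W \right)} = 2 W \left(8 + W\right)$ ($l{\left(W \right)} = \left(8 + W\right) 2 W = 2 W \left(8 + W\right)$)
$-8734 + P{\left(\sqrt{-41 - 98},l{\left(-12 \right)} \right)} = -8734 + \left(\sqrt{-41 - 98} + 2 \left(-12\right) \left(8 - 12\right)\right) = -8734 + \left(\sqrt{-139} + 2 \left(-12\right) \left(-4\right)\right) = -8734 + \left(i \sqrt{139} + 96\right) = -8734 + \left(96 + i \sqrt{139}\right) = -8638 + i \sqrt{139}$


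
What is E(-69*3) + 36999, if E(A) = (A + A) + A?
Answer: 36378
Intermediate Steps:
E(A) = 3*A (E(A) = 2*A + A = 3*A)
E(-69*3) + 36999 = 3*(-69*3) + 36999 = 3*(-207) + 36999 = -621 + 36999 = 36378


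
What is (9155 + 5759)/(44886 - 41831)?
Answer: 14914/3055 ≈ 4.8818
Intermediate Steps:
(9155 + 5759)/(44886 - 41831) = 14914/3055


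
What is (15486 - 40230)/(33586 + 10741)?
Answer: -24744/44327 ≈ -0.55822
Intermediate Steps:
(15486 - 40230)/(33586 + 10741) = -24744/44327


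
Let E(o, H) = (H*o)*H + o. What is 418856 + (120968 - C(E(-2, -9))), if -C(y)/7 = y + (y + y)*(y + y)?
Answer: 1291764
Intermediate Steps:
E(o, H) = o + o*H² (E(o, H) = o*H² + o = o + o*H²)
C(y) = -28*y² - 7*y (C(y) = -7*(y + (y + y)*(y + y)) = -7*(y + (2*y)*(2*y)) = -7*(y + 4*y²) = -28*y² - 7*y)
418856 + (120968 - C(E(-2, -9))) = 418856 + (120968 - (-7)*(-2*(1 + (-9)²))*(1 + 4*(-2*(1 + (-9)²)))) = 418856 + (120968 - (-7)*(-2*(1 + 81))*(1 + 4*(-2*(1 + 81)))) = 418856 + (120968 - (-7)*(-2*82)*(1 + 4*(-2*82))) = 418856 + (120968 - (-7)*(-164)*(1 + 4*(-164))) = 418856 + (120968 - (-7)*(-164)*(1 - 656)) = 418856 + (120968 - (-7)*(-164)*(-655)) = 418856 + (120968 - 1*(-751940)) = 418856 + (120968 + 751940) = 418856 + 872908 = 1291764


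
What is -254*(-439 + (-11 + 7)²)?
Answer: 107442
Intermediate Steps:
-254*(-439 + (-11 + 7)²) = -254*(-439 + (-4)²) = -254*(-439 + 16) = -254*(-423) = 107442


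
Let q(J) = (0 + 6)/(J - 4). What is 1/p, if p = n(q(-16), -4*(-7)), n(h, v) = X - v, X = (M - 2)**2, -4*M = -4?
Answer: -1/27 ≈ -0.037037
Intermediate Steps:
M = 1 (M = -1/4*(-4) = 1)
q(J) = 6/(-4 + J)
X = 1 (X = (1 - 2)**2 = (-1)**2 = 1)
n(h, v) = 1 - v
p = -27 (p = 1 - (-4)*(-7) = 1 - 1*28 = 1 - 28 = -27)
1/p = 1/(-27) = -1/27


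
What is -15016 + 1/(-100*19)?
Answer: -28530401/1900 ≈ -15016.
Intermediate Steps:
-15016 + 1/(-100*19) = -15016 + 1/(-1900) = -15016 - 1/1900 = -28530401/1900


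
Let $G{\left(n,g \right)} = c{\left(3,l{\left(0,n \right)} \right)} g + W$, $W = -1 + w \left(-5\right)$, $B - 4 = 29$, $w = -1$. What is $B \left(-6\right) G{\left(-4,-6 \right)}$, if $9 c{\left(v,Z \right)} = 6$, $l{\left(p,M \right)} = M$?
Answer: $0$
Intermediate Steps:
$B = 33$ ($B = 4 + 29 = 33$)
$c{\left(v,Z \right)} = \frac{2}{3}$ ($c{\left(v,Z \right)} = \frac{1}{9} \cdot 6 = \frac{2}{3}$)
$W = 4$ ($W = -1 - -5 = -1 + 5 = 4$)
$G{\left(n,g \right)} = 4 + \frac{2 g}{3}$ ($G{\left(n,g \right)} = \frac{2 g}{3} + 4 = 4 + \frac{2 g}{3}$)
$B \left(-6\right) G{\left(-4,-6 \right)} = 33 \left(-6\right) \left(4 + \frac{2}{3} \left(-6\right)\right) = - 198 \left(4 - 4\right) = \left(-198\right) 0 = 0$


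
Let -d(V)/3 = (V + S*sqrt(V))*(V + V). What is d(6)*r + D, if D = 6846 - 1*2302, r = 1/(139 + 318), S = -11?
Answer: 2076392/457 + 396*sqrt(6)/457 ≈ 4545.6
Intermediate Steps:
r = 1/457 ≈ 0.0021882
d(V) = -6*V*(V - 11*sqrt(V)) (d(V) = -3*(V - 11*sqrt(V))*(V + V) = -3*(V - 11*sqrt(V))*2*V = -6*V*(V - 11*sqrt(V)))
D = 4544 (D = 6846 - 2302 = 4544)
d(6)*r + D = (-6*6**2 + 66*6**(3/2))*(1/457) + 4544 = (-6*36 + 66*(6*sqrt(6)))*(1/457) + 4544 = (-216 + 396*sqrt(6))*(1/457) + 4544 = (-216/457 + 396*sqrt(6)/457) + 4544 = 2076392/457 + 396*sqrt(6)/457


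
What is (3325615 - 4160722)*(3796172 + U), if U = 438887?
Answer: -3536727416313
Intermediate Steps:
(3325615 - 4160722)*(3796172 + U) = (3325615 - 4160722)*(3796172 + 438887) = -835107*4235059 = -3536727416313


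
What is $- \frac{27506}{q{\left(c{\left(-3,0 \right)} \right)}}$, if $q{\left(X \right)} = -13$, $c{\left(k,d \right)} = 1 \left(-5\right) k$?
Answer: $\frac{27506}{13} \approx 2115.8$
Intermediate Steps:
$c{\left(k,d \right)} = - 5 k$
$- \frac{27506}{q{\left(c{\left(-3,0 \right)} \right)}} = - \frac{27506}{-13} = \left(-27506\right) \left(- \frac{1}{13}\right) = \frac{27506}{13}$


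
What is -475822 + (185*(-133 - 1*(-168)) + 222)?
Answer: -469125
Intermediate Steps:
-475822 + (185*(-133 - 1*(-168)) + 222) = -475822 + (185*(-133 + 168) + 222) = -475822 + (185*35 + 222) = -475822 + (6475 + 222) = -475822 + 6697 = -469125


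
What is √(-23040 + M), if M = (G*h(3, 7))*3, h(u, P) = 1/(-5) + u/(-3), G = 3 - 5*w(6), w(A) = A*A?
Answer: 21*I*√1270/5 ≈ 149.68*I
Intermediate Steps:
w(A) = A²
G = -177 (G = 3 - 5*6² = 3 - 5*36 = 3 - 180 = -177)
h(u, P) = -⅕ - u/3 (h(u, P) = 1*(-⅕) + u*(-⅓) = -⅕ - u/3)
M = 3186/5 (M = -177*(-⅕ - ⅓*3)*3 = -177*(-⅕ - 1)*3 = -177*(-6/5)*3 = (1062/5)*3 = 3186/5 ≈ 637.20)
√(-23040 + M) = √(-23040 + 3186/5) = √(-112014/5) = 21*I*√1270/5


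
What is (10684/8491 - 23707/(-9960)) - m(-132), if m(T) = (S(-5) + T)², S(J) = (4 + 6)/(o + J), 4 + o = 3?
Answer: -4532076359789/253711080 ≈ -17863.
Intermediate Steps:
o = -1 (o = -4 + 3 = -1)
S(J) = 10/(-1 + J) (S(J) = (4 + 6)/(-1 + J) = 10/(-1 + J))
m(T) = (-5/3 + T)² (m(T) = (10/(-1 - 5) + T)² = (10/(-6) + T)² = (10*(-⅙) + T)² = (-5/3 + T)²)
(10684/8491 - 23707/(-9960)) - m(-132) = (10684/8491 - 23707/(-9960)) - (-5 + 3*(-132))²/9 = (10684*(1/8491) - 23707*(-1/9960)) - (-5 - 396)²/9 = (10684/8491 + 23707/9960) - (-401)²/9 = 307708777/84570360 - 160801/9 = -4532076359789/253711080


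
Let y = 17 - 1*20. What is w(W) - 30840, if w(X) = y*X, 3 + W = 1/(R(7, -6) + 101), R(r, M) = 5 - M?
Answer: -3453075/112 ≈ -30831.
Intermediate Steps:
W = -335/112 (W = -3 + 1/((5 - 1*(-6)) + 101) = -3 + 1/((5 + 6) + 101) = -3 + 1/(11 + 101) = -3 + 1/112 = -335/112 ≈ -2.9911)
y = -3 (y = 17 - 20 = -3)
w(X) = -3*X
w(W) - 30840 = -3*(-335/112) - 30840 = 1005/112 - 30840 = -3453075/112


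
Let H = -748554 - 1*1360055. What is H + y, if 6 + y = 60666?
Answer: -2047949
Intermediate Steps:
y = 60660 (y = -6 + 60666 = 60660)
H = -2108609 (H = -748554 - 1360055 = -2108609)
H + y = -2108609 + 60660 = -2047949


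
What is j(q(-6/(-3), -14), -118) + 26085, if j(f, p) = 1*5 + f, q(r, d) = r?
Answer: 26092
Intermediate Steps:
j(f, p) = 5 + f
j(q(-6/(-3), -14), -118) + 26085 = (5 - 6/(-3)) + 26085 = (5 - 6*(-⅓)) + 26085 = (5 + 2) + 26085 = 7 + 26085 = 26092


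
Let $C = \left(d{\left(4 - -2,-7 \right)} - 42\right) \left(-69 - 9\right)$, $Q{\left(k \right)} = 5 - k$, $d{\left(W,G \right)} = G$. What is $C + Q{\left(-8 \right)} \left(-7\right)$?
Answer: $3731$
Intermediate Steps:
$C = 3822$ ($C = \left(-7 - 42\right) \left(-69 - 9\right) = \left(-49\right) \left(-78\right) = 3822$)
$C + Q{\left(-8 \right)} \left(-7\right) = 3822 + \left(5 - -8\right) \left(-7\right) = 3822 + \left(5 + 8\right) \left(-7\right) = 3822 + 13 \left(-7\right) = 3822 - 91 = 3731$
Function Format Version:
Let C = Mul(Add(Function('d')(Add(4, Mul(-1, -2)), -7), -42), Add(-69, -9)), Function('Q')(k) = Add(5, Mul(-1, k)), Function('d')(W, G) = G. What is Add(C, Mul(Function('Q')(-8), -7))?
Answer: 3731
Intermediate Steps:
C = 3822 (C = Mul(Add(-7, -42), Add(-69, -9)) = Mul(-49, -78) = 3822)
Add(C, Mul(Function('Q')(-8), -7)) = Add(3822, Mul(Add(5, Mul(-1, -8)), -7)) = Add(3822, Mul(Add(5, 8), -7)) = Add(3822, Mul(13, -7)) = Add(3822, -91) = 3731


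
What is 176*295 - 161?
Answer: 51759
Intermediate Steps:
176*295 - 161 = 51920 - 161 = 51759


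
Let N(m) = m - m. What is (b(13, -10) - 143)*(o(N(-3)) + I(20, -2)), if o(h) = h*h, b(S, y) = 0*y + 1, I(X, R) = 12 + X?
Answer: -4544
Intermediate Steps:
N(m) = 0
b(S, y) = 1 (b(S, y) = 0 + 1 = 1)
o(h) = h²
(b(13, -10) - 143)*(o(N(-3)) + I(20, -2)) = (1 - 143)*(0² + (12 + 20)) = -142*(0 + 32) = -142*32 = -4544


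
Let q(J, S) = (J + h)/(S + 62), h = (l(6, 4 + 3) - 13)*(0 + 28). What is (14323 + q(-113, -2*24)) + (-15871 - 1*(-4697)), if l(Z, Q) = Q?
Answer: 43805/14 ≈ 3128.9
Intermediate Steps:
h = -168 (h = ((4 + 3) - 13)*(0 + 28) = (7 - 13)*28 = -6*28 = -168)
q(J, S) = (-168 + J)/(62 + S) (q(J, S) = (J - 168)/(S + 62) = (-168 + J)/(62 + S))
(14323 + q(-113, -2*24)) + (-15871 - 1*(-4697)) = (14323 + (-168 - 113)/(62 - 2*24)) + (-15871 - 1*(-4697)) = (14323 - 281/(62 - 48)) + (-15871 + 4697) = (14323 - 281/14) - 11174 = 200241/14 - 11174 = 43805/14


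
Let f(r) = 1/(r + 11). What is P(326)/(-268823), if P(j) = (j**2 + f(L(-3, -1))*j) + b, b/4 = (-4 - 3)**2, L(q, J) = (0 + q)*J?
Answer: -745467/1881761 ≈ -0.39615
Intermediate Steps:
L(q, J) = J*q (L(q, J) = q*J = J*q)
f(r) = 1/(11 + r)
b = 196 (b = 4*(-4 - 3)**2 = 4*(-7)**2 = 4*49 = 196)
P(j) = 196 + j**2 + j/14 (P(j) = (j**2 + j/(11 - 1*(-3))) + 196 = (j**2 + j/(11 + 3)) + 196 = (j**2 + j/14) + 196 = 196 + j**2 + j/14)
P(326)/(-268823) = (196 + 326**2 + (1/14)*326)/(-268823) = (196 + 106276 + 163/7)*(-1/268823) = (745467/7)*(-1/268823) = -745467/1881761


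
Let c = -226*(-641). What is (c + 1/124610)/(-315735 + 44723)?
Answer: -18051752261/33770805320 ≈ -0.53454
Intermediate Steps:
c = 144866
(c + 1/124610)/(-315735 + 44723) = (144866 + 1/124610)/(-315735 + 44723) = (144866 + 1/124610)/(-271012) = (18051752261/124610)*(-1/271012) = -18051752261/33770805320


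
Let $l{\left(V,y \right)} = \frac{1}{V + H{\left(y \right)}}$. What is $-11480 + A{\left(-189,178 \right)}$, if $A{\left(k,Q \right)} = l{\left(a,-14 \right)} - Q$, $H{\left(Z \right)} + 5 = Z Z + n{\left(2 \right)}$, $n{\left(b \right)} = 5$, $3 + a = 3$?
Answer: $- \frac{2284967}{196} \approx -11658.0$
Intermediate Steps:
$a = 0$ ($a = -3 + 3 = 0$)
$H{\left(Z \right)} = Z^{2}$ ($H{\left(Z \right)} = -5 + \left(Z Z + 5\right) = -5 + \left(Z^{2} + 5\right) = -5 + \left(5 + Z^{2}\right) = Z^{2}$)
$l{\left(V,y \right)} = \frac{1}{V + y^{2}}$
$A{\left(k,Q \right)} = \frac{1}{196} - Q$ ($A{\left(k,Q \right)} = \frac{1}{0 + \left(-14\right)^{2}} - Q = \frac{1}{0 + 196} - Q = \frac{1}{196} - Q$)
$-11480 + A{\left(-189,178 \right)} = -11480 + \left(\frac{1}{196} - 178\right) = -11480 - \frac{34887}{196} = - \frac{2284967}{196}$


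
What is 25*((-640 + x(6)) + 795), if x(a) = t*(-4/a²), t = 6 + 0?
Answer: 11575/3 ≈ 3858.3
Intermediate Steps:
t = 6
x(a) = -24/a² (x(a) = 6*(-4/a²) = -24/a²)
25*((-640 + x(6)) + 795) = 25*((-640 - 24/6²) + 795) = 25*((-640 - 24*1/36) + 795) = 25*((-640 - ⅔) + 795) = 25*(-1922/3 + 795) = 25*(463/3) = 11575/3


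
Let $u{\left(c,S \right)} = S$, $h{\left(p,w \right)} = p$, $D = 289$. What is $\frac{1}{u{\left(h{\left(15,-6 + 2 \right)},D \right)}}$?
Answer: $\frac{1}{289} \approx 0.0034602$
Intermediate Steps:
$\frac{1}{u{\left(h{\left(15,-6 + 2 \right)},D \right)}} = \frac{1}{289}$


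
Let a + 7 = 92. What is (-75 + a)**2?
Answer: 100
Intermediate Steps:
a = 85 (a = -7 + 92 = 85)
(-75 + a)**2 = (-75 + 85)**2 = 10**2 = 100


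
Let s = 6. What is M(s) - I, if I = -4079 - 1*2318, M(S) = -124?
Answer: 6273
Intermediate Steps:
I = -6397 (I = -4079 - 2318 = -6397)
M(s) - I = -124 - 1*(-6397) = -124 + 6397 = 6273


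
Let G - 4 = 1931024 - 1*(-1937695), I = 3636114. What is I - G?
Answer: -232609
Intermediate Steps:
G = 3868723 (G = 4 + (1931024 - 1*(-1937695)) = 4 + (1931024 + 1937695) = 4 + 3868719 = 3868723)
I - G = 3636114 - 1*3868723 = 3636114 - 3868723 = -232609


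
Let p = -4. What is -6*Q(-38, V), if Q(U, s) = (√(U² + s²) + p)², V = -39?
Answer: -17886 + 48*√2965 ≈ -15272.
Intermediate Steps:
Q(U, s) = (-4 + √(U² + s²))² (Q(U, s) = (√(U² + s²) - 4)² = (-4 + √(U² + s²))²)
-6*Q(-38, V) = -6*(-4 + √((-38)² + (-39)²))² = -6*(-4 + √(1444 + 1521))² = -6*(-4 + √2965)²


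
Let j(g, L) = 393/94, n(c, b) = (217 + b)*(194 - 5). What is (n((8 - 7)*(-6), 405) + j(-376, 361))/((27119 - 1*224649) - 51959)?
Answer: -3683615/7817322 ≈ -0.47121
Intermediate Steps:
n(c, b) = 41013 + 189*b (n(c, b) = (217 + b)*189 = 41013 + 189*b)
j(g, L) = 393/94 (j(g, L) = 393*(1/94) = 393/94)
(n((8 - 7)*(-6), 405) + j(-376, 361))/((27119 - 1*224649) - 51959) = ((41013 + 189*405) + 393/94)/((27119 - 1*224649) - 51959) = ((41013 + 76545) + 393/94)/((27119 - 224649) - 51959) = (117558 + 393/94)/(-197530 - 51959) = (11050845/94)/(-249489) = (11050845/94)*(-1/249489) = -3683615/7817322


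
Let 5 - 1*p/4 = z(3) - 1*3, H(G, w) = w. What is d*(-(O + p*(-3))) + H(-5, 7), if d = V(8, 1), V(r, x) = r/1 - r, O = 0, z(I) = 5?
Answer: 7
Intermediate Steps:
V(r, x) = 0 (V(r, x) = r*1 - r = r - r = 0)
d = 0
p = 12 (p = 20 - 4*(5 - 1*3) = 20 - 4*(5 - 3) = 20 - 4*2 = 20 - 8 = 12)
d*(-(O + p*(-3))) + H(-5, 7) = 0*(-(0 + 12*(-3))) + 7 = 0*(-(0 - 36)) + 7 = 0*(-1*(-36)) + 7 = 0*36 + 7 = 0 + 7 = 7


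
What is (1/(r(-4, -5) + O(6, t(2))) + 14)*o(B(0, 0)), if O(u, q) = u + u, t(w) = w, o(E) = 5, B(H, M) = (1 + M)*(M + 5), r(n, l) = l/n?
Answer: 3730/53 ≈ 70.377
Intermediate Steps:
B(H, M) = (1 + M)*(5 + M)
O(u, q) = 2*u
(1/(r(-4, -5) + O(6, t(2))) + 14)*o(B(0, 0)) = (1/(-5/(-4) + 2*6) + 14)*5 = (1/(-5*(-¼) + 12) + 14)*5 = (1/(5/4 + 12) + 14)*5 = (1/(53/4) + 14)*5 = (4/53 + 14)*5 = (746/53)*5 = 3730/53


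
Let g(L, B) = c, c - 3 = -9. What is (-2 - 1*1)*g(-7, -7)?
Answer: 18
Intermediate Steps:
c = -6 (c = 3 - 9 = -6)
g(L, B) = -6
(-2 - 1*1)*g(-7, -7) = (-2 - 1*1)*(-6) = (-2 - 1)*(-6) = -3*(-6) = 18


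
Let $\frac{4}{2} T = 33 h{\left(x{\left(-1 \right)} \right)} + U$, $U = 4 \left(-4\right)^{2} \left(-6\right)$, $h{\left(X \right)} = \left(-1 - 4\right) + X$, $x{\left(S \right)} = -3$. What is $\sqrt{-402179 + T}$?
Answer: $i \sqrt{402503} \approx 634.43 i$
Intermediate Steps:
$h{\left(X \right)} = -5 + X$
$U = -384$ ($U = 4 \cdot 16 \left(-6\right) = 64 \left(-6\right) = -384$)
$T = -324$ ($T = \frac{33 \left(-5 - 3\right) - 384}{2} = \frac{33 \left(-8\right) - 384}{2} = \frac{-264 - 384}{2} = \frac{1}{2} \left(-648\right) = -324$)
$\sqrt{-402179 + T} = \sqrt{-402179 - 324} = \sqrt{-402503} = i \sqrt{402503}$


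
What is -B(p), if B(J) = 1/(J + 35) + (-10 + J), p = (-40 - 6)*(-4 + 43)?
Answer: 3173237/1759 ≈ 1804.0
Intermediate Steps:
p = -1794 (p = -46*39 = -1794)
B(J) = -10 + J + 1/(35 + J) (B(J) = 1/(35 + J) + (-10 + J) = -10 + J + 1/(35 + J))
-B(p) = -(-349 + (-1794)² + 25*(-1794))/(35 - 1794) = -(-349 + 3218436 - 44850)/(-1759) = -(-1)*3173237/1759 = -1*(-3173237/1759) = 3173237/1759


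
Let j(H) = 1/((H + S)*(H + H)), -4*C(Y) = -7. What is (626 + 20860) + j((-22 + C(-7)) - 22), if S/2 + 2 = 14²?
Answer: 5021858314/233727 ≈ 21486.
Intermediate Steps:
C(Y) = 7/4 (C(Y) = -¼*(-7) = 7/4)
S = 388 (S = -4 + 2*14² = -4 + 2*196 = -4 + 392 = 388)
j(H) = 1/(2*H*(388 + H)) (j(H) = 1/((H + 388)*(H + H)) = 1/((388 + H)*(2*H)) = 1/(2*H*(388 + H)))
(626 + 20860) + j((-22 + C(-7)) - 22) = (626 + 20860) + 1/(2*((-22 + 7/4) - 22)*(388 + ((-22 + 7/4) - 22))) = 21486 + 1/(2*(-81/4 - 22)*(388 + (-81/4 - 22))) = 21486 + 1/(2*(-169/4)*(388 - 169/4)) = 21486 + (½)*(-4/169)/(1383/4) = 21486 + (½)*(-4/169)*(4/1383) = 21486 - 8/233727 = 5021858314/233727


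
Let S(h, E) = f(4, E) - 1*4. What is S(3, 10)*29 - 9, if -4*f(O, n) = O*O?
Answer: -241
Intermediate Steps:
f(O, n) = -O**2/4 (f(O, n) = -O*O/4 = -O**2/4)
S(h, E) = -8 (S(h, E) = -1/4*4**2 - 1*4 = -1/4*16 - 4 = -4 - 4 = -8)
S(3, 10)*29 - 9 = -8*29 - 9 = -232 - 9 = -241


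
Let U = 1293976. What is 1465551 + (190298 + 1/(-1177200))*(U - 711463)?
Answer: 43498530584175829/392400 ≈ 1.1085e+11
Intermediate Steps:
1465551 + (190298 + 1/(-1177200))*(U - 711463) = 1465551 + (190298 + 1/(-1177200))*(1293976 - 711463) = 1465551 + (190298 - 1/1177200)*582513 = 1465551 + (224018805599/1177200)*582513 = 1465551 + 43497955501963429/392400 = 43498530584175829/392400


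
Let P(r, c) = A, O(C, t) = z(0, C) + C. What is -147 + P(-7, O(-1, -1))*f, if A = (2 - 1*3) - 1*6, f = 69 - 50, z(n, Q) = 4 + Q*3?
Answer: -280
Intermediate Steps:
z(n, Q) = 4 + 3*Q
f = 19
O(C, t) = 4 + 4*C (O(C, t) = (4 + 3*C) + C = 4 + 4*C)
A = -7 (A = (2 - 3) - 6 = -1 - 6 = -7)
P(r, c) = -7
-147 + P(-7, O(-1, -1))*f = -147 - 7*19 = -147 - 133 = -280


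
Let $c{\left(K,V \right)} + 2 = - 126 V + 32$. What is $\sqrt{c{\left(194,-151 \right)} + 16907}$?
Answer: $\sqrt{35963} \approx 189.64$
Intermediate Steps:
$c{\left(K,V \right)} = 30 - 126 V$ ($c{\left(K,V \right)} = -2 - \left(-32 + 126 V\right) = 30 - 126 V$)
$\sqrt{c{\left(194,-151 \right)} + 16907} = \sqrt{\left(30 - -19026\right) + 16907} = \sqrt{\left(30 + 19026\right) + 16907} = \sqrt{19056 + 16907} = \sqrt{35963}$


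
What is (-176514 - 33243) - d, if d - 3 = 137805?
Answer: -347565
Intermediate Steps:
d = 137808 (d = 3 + 137805 = 137808)
(-176514 - 33243) - d = (-176514 - 33243) - 1*137808 = -209757 - 137808 = -347565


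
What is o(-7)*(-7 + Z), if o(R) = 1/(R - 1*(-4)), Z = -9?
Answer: 16/3 ≈ 5.3333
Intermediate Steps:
o(R) = 1/(4 + R) (o(R) = 1/(R + 4) = 1/(4 + R))
o(-7)*(-7 + Z) = (-7 - 9)/(4 - 7) = -16/(-3) = -⅓*(-16) = 16/3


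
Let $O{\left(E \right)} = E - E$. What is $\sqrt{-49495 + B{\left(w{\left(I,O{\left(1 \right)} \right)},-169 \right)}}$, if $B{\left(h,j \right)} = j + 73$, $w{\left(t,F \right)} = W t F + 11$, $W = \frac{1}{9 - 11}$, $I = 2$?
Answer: $i \sqrt{49591} \approx 222.69 i$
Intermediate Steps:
$O{\left(E \right)} = 0$
$W = - \frac{1}{2}$ ($W = \frac{1}{-2} = - \frac{1}{2} \approx -0.5$)
$w{\left(t,F \right)} = 11 - \frac{F t}{2}$ ($w{\left(t,F \right)} = - \frac{t}{2} F + 11 = - \frac{F t}{2} + 11 = 11 - \frac{F t}{2}$)
$B{\left(h,j \right)} = 73 + j$
$\sqrt{-49495 + B{\left(w{\left(I,O{\left(1 \right)} \right)},-169 \right)}} = \sqrt{-49495 + \left(73 - 169\right)} = \sqrt{-49495 - 96} = \sqrt{-49591} = i \sqrt{49591}$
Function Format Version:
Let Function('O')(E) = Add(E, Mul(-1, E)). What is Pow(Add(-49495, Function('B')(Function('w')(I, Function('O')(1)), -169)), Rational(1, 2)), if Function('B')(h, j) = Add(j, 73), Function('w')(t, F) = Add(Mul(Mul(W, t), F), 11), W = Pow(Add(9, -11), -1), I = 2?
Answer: Mul(I, Pow(49591, Rational(1, 2))) ≈ Mul(222.69, I)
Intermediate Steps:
Function('O')(E) = 0
W = Rational(-1, 2) (W = Pow(-2, -1) = Rational(-1, 2) ≈ -0.50000)
Function('w')(t, F) = Add(11, Mul(Rational(-1, 2), F, t)) (Function('w')(t, F) = Add(Mul(Mul(Rational(-1, 2), t), F), 11) = Add(Mul(Rational(-1, 2), F, t), 11) = Add(11, Mul(Rational(-1, 2), F, t)))
Function('B')(h, j) = Add(73, j)
Pow(Add(-49495, Function('B')(Function('w')(I, Function('O')(1)), -169)), Rational(1, 2)) = Pow(Add(-49495, Add(73, -169)), Rational(1, 2)) = Pow(Add(-49495, -96), Rational(1, 2)) = Pow(-49591, Rational(1, 2)) = Mul(I, Pow(49591, Rational(1, 2)))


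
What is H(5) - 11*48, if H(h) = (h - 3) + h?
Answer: -521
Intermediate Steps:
H(h) = -3 + 2*h (H(h) = (-3 + h) + h = -3 + 2*h)
H(5) - 11*48 = (-3 + 2*5) - 11*48 = (-3 + 10) - 528 = 7 - 528 = -521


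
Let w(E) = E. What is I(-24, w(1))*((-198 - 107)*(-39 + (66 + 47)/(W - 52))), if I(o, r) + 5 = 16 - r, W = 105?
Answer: 5959700/53 ≈ 1.1245e+5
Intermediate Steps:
I(o, r) = 11 - r (I(o, r) = -5 + (16 - r) = 11 - r)
I(-24, w(1))*((-198 - 107)*(-39 + (66 + 47)/(W - 52))) = (11 - 1*1)*((-198 - 107)*(-39 + (66 + 47)/(105 - 52))) = (11 - 1)*(-305*(-39 + 113/53)) = 10*(-305*(-39 + 113*(1/53))) = 10*(-305*(-39 + 113/53)) = 10*(-305*(-1954/53)) = 10*(595970/53) = 5959700/53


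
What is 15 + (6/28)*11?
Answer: 243/14 ≈ 17.357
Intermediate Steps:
15 + (6/28)*11 = 15 + (6*(1/28))*11 = 15 + (3/14)*11 = 15 + 33/14 = 243/14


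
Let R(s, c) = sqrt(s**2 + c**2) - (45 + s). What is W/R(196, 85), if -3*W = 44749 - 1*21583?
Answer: 930501/6220 + 3861*sqrt(45641)/6220 ≈ 282.21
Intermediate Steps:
R(s, c) = -45 + sqrt(c**2 + s**2) - s (R(s, c) = sqrt(c**2 + s**2) + (-45 - s) = -45 + sqrt(c**2 + s**2) - s)
W = -7722 (W = -(44749 - 1*21583)/3 = -(44749 - 21583)/3 = -1/3*23166 = -7722)
W/R(196, 85) = -7722/(-45 + sqrt(85**2 + 196**2) - 1*196) = -7722/(-45 + sqrt(7225 + 38416) - 196) = -7722/(-45 + sqrt(45641) - 196) = -7722/(-241 + sqrt(45641))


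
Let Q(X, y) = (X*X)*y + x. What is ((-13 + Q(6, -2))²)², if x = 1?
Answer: 49787136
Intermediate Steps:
Q(X, y) = 1 + y*X² (Q(X, y) = (X*X)*y + 1 = X²*y + 1 = y*X² + 1 = 1 + y*X²)
((-13 + Q(6, -2))²)² = ((-13 + (1 - 2*6²))²)² = ((-13 + (1 - 2*36))²)² = ((-13 + (1 - 72))²)² = ((-13 - 71)²)² = ((-84)²)² = 7056² = 49787136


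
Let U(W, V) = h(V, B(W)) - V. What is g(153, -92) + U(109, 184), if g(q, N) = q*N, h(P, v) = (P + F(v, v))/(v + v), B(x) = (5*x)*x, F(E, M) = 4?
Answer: -847115206/59405 ≈ -14260.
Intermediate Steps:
B(x) = 5*x²
h(P, v) = (4 + P)/(2*v) (h(P, v) = (P + 4)/(v + v) = (4 + P)/((2*v)) = (4 + P)*(1/(2*v)) = (4 + P)/(2*v))
U(W, V) = -V + (4 + V)/(10*W²) (U(W, V) = (4 + V)/(2*((5*W²))) - V = (1/(5*W²))*(4 + V)/2 - V = (4 + V)/(10*W²) - V = -V + (4 + V)/(10*W²))
g(q, N) = N*q
g(153, -92) + U(109, 184) = -92*153 + (⅒)*(4 + 184 - 10*184*109²)/109² = -14076 + (⅒)*(1/11881)*(4 + 184 - 10*184*11881) = -14076 + (⅒)*(1/11881)*(4 + 184 - 21861040) = -14076 + (⅒)*(1/11881)*(-21860852) = -14076 - 10930426/59405 = -847115206/59405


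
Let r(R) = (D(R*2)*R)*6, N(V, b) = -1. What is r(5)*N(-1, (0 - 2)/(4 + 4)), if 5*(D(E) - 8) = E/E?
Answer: -246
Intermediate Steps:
D(E) = 41/5 (D(E) = 8 + (E/E)/5 = 8 + (1/5)*1 = 8 + 1/5 = 41/5)
r(R) = 246*R/5 (r(R) = (41*R/5)*6 = 246*R/5)
r(5)*N(-1, (0 - 2)/(4 + 4)) = ((246/5)*5)*(-1) = 246*(-1) = -246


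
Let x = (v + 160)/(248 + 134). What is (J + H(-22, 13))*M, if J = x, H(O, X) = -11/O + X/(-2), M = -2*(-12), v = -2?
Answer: -25608/191 ≈ -134.07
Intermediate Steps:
M = 24
H(O, X) = -11/O - X/2 (H(O, X) = -11/O + X*(-1/2) = -11/O - X/2)
x = 79/191 (x = (-2 + 160)/(248 + 134) = 158/382 = 158*(1/382) = 79/191 ≈ 0.41361)
J = 79/191 ≈ 0.41361
(J + H(-22, 13))*M = (79/191 + (-11/(-22) - 1/2*13))*24 = (79/191 + (-11*(-1/22) - 13/2))*24 = (79/191 + (1/2 - 13/2))*24 = (79/191 - 6)*24 = -1067/191*24 = -25608/191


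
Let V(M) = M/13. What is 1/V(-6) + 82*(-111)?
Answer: -54625/6 ≈ -9104.2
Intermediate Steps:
V(M) = M/13 (V(M) = M*(1/13) = M/13)
1/V(-6) + 82*(-111) = 1/((1/13)*(-6)) + 82*(-111) = 1/(-6/13) - 9102 = -13/6 - 9102 = -54625/6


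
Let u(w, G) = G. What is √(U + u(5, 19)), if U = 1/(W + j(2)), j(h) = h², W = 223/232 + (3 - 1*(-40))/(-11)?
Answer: √143827395/2685 ≈ 4.4666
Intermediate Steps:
W = -7523/2552 (W = 223*(1/232) + (3 + 40)*(-1/11) = 223/232 + 43*(-1/11) = 223/232 - 43/11 = -7523/2552 ≈ -2.9479)
U = 2552/2685 (U = 1/(-7523/2552 + 2²) = 1/(-7523/2552 + 4) = 1/(2685/2552) = 2552/2685 ≈ 0.95047)
√(U + u(5, 19)) = √(2552/2685 + 19) = √(53567/2685) = √143827395/2685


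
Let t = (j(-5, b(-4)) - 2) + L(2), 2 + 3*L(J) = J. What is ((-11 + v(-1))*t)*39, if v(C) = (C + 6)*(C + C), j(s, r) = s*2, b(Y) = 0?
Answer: 9828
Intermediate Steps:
L(J) = -⅔ + J/3
j(s, r) = 2*s
v(C) = 2*C*(6 + C) (v(C) = (6 + C)*(2*C) = 2*C*(6 + C))
t = -12 (t = (2*(-5) - 2) + (-⅔ + (⅓)*2) = (-10 - 2) + (-⅔ + ⅔) = -12 + 0 = -12)
((-11 + v(-1))*t)*39 = ((-11 + 2*(-1)*(6 - 1))*(-12))*39 = ((-11 + 2*(-1)*5)*(-12))*39 = ((-11 - 10)*(-12))*39 = -21*(-12)*39 = 252*39 = 9828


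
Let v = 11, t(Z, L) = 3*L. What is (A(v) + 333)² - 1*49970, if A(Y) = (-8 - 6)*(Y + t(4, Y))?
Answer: 30119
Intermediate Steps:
A(Y) = -56*Y (A(Y) = (-8 - 6)*(Y + 3*Y) = -56*Y)
(A(v) + 333)² - 1*49970 = (-56*11 + 333)² - 1*49970 = (-616 + 333)² - 49970 = (-283)² - 49970 = 80089 - 49970 = 30119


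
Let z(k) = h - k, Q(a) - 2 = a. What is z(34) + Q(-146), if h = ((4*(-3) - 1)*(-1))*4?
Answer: -126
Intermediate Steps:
Q(a) = 2 + a
h = 52 (h = ((-12 - 1)*(-1))*4 = -13*(-1)*4 = 13*4 = 52)
z(k) = 52 - k
z(34) + Q(-146) = (52 - 1*34) + (2 - 146) = (52 - 34) - 144 = 18 - 144 = -126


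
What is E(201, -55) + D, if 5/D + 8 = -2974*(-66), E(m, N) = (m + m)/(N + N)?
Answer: -39451201/10795180 ≈ -3.6545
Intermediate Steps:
E(m, N) = m/N (E(m, N) = (2*m)/((2*N)) = (2*m)*(1/(2*N)) = m/N)
D = 5/196276 (D = 5/(-8 - 2974*(-66)) = 5/(-8 + 196284) = 5/196276 ≈ 2.5474e-5)
E(201, -55) + D = 201/(-55) + 5/196276 = 201*(-1/55) + 5/196276 = -201/55 + 5/196276 = -39451201/10795180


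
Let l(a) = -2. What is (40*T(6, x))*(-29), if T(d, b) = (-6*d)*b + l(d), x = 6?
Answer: 252880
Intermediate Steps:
T(d, b) = -2 - 6*b*d (T(d, b) = (-6*d)*b - 2 = -6*b*d - 2 = -2 - 6*b*d)
(40*T(6, x))*(-29) = (40*(-2 - 6*6*6))*(-29) = (40*(-2 - 216))*(-29) = (40*(-218))*(-29) = -8720*(-29) = 252880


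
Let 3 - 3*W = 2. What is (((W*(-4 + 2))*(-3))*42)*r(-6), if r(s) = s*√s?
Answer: -504*I*√6 ≈ -1234.5*I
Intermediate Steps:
W = ⅓ (W = 1 - ⅓*2 = 1 - ⅔ = ⅓ ≈ 0.33333)
r(s) = s^(3/2)
(((W*(-4 + 2))*(-3))*42)*r(-6) = ((((-4 + 2)/3)*(-3))*42)*(-6)^(3/2) = ((((⅓)*(-2))*(-3))*42)*(-6*I*√6) = (-⅔*(-3)*42)*(-6*I*√6) = (2*42)*(-6*I*√6) = 84*(-6*I*√6) = -504*I*√6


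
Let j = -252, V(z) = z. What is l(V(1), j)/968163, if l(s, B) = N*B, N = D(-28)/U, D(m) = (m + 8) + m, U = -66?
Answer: -96/507133 ≈ -0.00018930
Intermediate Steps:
D(m) = 8 + 2*m (D(m) = (8 + m) + m = 8 + 2*m)
N = 8/11 (N = (8 + 2*(-28))/(-66) = (8 - 56)*(-1/66) = -48*(-1/66) = 8/11 ≈ 0.72727)
l(s, B) = 8*B/11
l(V(1), j)/968163 = ((8/11)*(-252))/968163 = -2016/11*1/968163 = -96/507133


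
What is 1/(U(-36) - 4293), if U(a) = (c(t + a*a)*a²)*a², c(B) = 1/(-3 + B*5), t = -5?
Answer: -1613/6504705 ≈ -0.00024797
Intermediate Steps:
c(B) = 1/(-3 + 5*B)
U(a) = a⁴/(-28 + 5*a²) (U(a) = (a²/(-3 + 5*(-5 + a*a)))*a² = (a²/(-3 + 5*(-5 + a²)))*a² = (a²/(-3 + (-25 + 5*a²)))*a² = (a²/(-28 + 5*a²))*a² = a⁴/(-28 + 5*a²))
1/(U(-36) - 4293) = 1/((-36)⁴/(-28 + 5*(-36)²) - 4293) = 1/(1679616/(-28 + 5*1296) - 4293) = 1/(1679616/(-28 + 6480) - 4293) = 1/(1679616/6452 - 4293) = 1/(1679616*(1/6452) - 4293) = 1/(419904/1613 - 4293) = 1/(-6504705/1613) = -1613/6504705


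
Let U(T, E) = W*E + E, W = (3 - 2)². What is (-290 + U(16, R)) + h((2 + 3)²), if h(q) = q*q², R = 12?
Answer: 15359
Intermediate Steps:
W = 1 (W = 1² = 1)
h(q) = q³
U(T, E) = 2*E (U(T, E) = 1*E + E = E + E = 2*E)
(-290 + U(16, R)) + h((2 + 3)²) = (-290 + 2*12) + ((2 + 3)²)³ = (-290 + 24) + (5²)³ = -266 + 25³ = -266 + 15625 = 15359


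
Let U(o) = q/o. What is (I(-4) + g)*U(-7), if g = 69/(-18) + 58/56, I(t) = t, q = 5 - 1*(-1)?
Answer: 571/98 ≈ 5.8265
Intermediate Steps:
q = 6 (q = 5 + 1 = 6)
g = -235/84 (g = 69*(-1/18) + 58*(1/56) = -23/6 + 29/28 = -235/84 ≈ -2.7976)
U(o) = 6/o
(I(-4) + g)*U(-7) = (-4 - 235/84)*(6/(-7)) = -571*(-1)/(14*7) = -571/84*(-6/7) = 571/98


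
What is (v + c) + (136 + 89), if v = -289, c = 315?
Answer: 251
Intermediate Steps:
(v + c) + (136 + 89) = (-289 + 315) + (136 + 89) = 26 + 225 = 251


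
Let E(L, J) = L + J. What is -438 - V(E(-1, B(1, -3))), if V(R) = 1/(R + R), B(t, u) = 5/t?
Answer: -3505/8 ≈ -438.13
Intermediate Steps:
E(L, J) = J + L
V(R) = 1/(2*R)
-438 - V(E(-1, B(1, -3))) = -438 - 1/(2*(5/1 - 1)) = -438 - 1/(2*(5*1 - 1)) = -438 - 1/(2*(5 - 1)) = -438 - 1/(2*4) = -438 - 1*⅛ = -438 - ⅛ = -3505/8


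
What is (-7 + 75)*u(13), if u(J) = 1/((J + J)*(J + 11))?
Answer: 17/156 ≈ 0.10897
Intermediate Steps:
u(J) = 1/(2*J*(11 + J)) (u(J) = 1/((2*J)*(11 + J)) = 1/(2*J*(11 + J)))
(-7 + 75)*u(13) = (-7 + 75)*((1/2)/(13*(11 + 13))) = 68*((1/2)*(1/13)/24) = 68*((1/2)*(1/13)*(1/24)) = 68*(1/624) = 17/156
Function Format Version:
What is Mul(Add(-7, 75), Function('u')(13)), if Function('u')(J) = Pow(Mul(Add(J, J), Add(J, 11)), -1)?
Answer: Rational(17, 156) ≈ 0.10897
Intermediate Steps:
Function('u')(J) = Mul(Rational(1, 2), Pow(J, -1), Pow(Add(11, J), -1)) (Function('u')(J) = Pow(Mul(Mul(2, J), Add(11, J)), -1) = Pow(Mul(2, J, Add(11, J)), -1) = Mul(Rational(1, 2), Pow(J, -1), Pow(Add(11, J), -1)))
Mul(Add(-7, 75), Function('u')(13)) = Mul(Add(-7, 75), Mul(Rational(1, 2), Pow(13, -1), Pow(Add(11, 13), -1))) = Mul(68, Mul(Rational(1, 2), Rational(1, 13), Pow(24, -1))) = Mul(68, Mul(Rational(1, 2), Rational(1, 13), Rational(1, 24))) = Mul(68, Rational(1, 624)) = Rational(17, 156)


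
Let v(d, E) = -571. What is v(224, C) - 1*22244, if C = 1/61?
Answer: -22815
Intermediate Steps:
C = 1/61 ≈ 0.016393
v(224, C) - 1*22244 = -571 - 1*22244 = -571 - 22244 = -22815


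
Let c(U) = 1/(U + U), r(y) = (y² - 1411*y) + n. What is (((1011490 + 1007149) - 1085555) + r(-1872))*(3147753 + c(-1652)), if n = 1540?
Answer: 9204675690030550/413 ≈ 2.2287e+13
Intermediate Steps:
r(y) = 1540 + y² - 1411*y (r(y) = (y² - 1411*y) + 1540 = 1540 + y² - 1411*y)
c(U) = 1/(2*U)
(((1011490 + 1007149) - 1085555) + r(-1872))*(3147753 + c(-1652)) = (((1011490 + 1007149) - 1085555) + (1540 + (-1872)² - 1411*(-1872)))*(3147753 + (½)/(-1652)) = ((2018639 - 1085555) + (1540 + 3504384 + 2641392))*(3147753 + (½)*(-1/1652)) = (933084 + 6147316)*(3147753 - 1/3304) = 7080400*(10400175911/3304) = 9204675690030550/413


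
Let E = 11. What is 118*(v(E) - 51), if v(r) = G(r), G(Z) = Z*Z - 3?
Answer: 7906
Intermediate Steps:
G(Z) = -3 + Z² (G(Z) = Z² - 3 = -3 + Z²)
v(r) = -3 + r²
118*(v(E) - 51) = 118*((-3 + 11²) - 51) = 118*((-3 + 121) - 51) = 118*(118 - 51) = 118*67 = 7906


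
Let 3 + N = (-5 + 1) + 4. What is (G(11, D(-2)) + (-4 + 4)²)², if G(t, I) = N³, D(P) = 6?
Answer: 729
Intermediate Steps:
N = -3 (N = -3 + ((-5 + 1) + 4) = -3 + (-4 + 4) = -3 + 0 = -3)
G(t, I) = -27 (G(t, I) = (-3)³ = -27)
(G(11, D(-2)) + (-4 + 4)²)² = (-27 + (-4 + 4)²)² = (-27 + 0²)² = (-27 + 0)² = (-27)² = 729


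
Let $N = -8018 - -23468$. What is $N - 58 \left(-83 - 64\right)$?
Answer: $23976$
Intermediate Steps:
$N = 15450$ ($N = -8018 + 23468 = 15450$)
$N - 58 \left(-83 - 64\right) = 15450 - 58 \left(-83 - 64\right) = 15450 - -8526 = 15450 + 8526 = 23976$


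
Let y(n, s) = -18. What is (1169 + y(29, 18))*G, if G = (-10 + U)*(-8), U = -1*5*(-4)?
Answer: -92080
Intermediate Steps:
U = 20 (U = -5*(-4) = 20)
G = -80 (G = (-10 + 20)*(-8) = 10*(-8) = -80)
(1169 + y(29, 18))*G = (1169 - 18)*(-80) = 1151*(-80) = -92080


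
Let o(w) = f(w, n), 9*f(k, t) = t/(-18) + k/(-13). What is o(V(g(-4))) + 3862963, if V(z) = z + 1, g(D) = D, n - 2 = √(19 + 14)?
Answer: 4067700053/1053 - √33/162 ≈ 3.8630e+6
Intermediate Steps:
n = 2 + √33 (n = 2 + √(19 + 14) = 2 + √33 ≈ 7.7446)
f(k, t) = -k/117 - t/162 (f(k, t) = (t/(-18) + k/(-13))/9 = (t*(-1/18) + k*(-1/13))/9 = (-t/18 - k/13)/9 = (-k/13 - t/18)/9 = -k/117 - t/162)
V(z) = 1 + z
o(w) = -1/81 - w/117 - √33/162 (o(w) = -w/117 - (2 + √33)/162 = -w/117 + (-1/81 - √33/162) = -1/81 - w/117 - √33/162)
o(V(g(-4))) + 3862963 = (-1/81 - (1 - 4)/117 - √33/162) + 3862963 = (-1/81 - 1/117*(-3) - √33/162) + 3862963 = (-1/81 + 1/39 - √33/162) + 3862963 = (14/1053 - √33/162) + 3862963 = 4067700053/1053 - √33/162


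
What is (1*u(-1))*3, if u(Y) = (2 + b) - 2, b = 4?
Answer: 12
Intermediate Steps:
u(Y) = 4 (u(Y) = (2 + 4) - 2 = 6 - 2 = 4)
(1*u(-1))*3 = (1*4)*3 = 4*3 = 12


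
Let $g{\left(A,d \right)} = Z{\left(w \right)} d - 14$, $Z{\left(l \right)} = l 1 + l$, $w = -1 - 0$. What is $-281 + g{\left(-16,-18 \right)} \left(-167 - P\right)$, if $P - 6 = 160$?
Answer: $-7607$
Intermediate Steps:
$P = 166$ ($P = 6 + 160 = 166$)
$w = -1$ ($w = -1 + 0 = -1$)
$Z{\left(l \right)} = 2 l$ ($Z{\left(l \right)} = l + l = 2 l$)
$g{\left(A,d \right)} = -14 - 2 d$ ($g{\left(A,d \right)} = 2 \left(-1\right) d - 14 = - 2 d - 14 = -14 - 2 d$)
$-281 + g{\left(-16,-18 \right)} \left(-167 - P\right) = -281 + \left(-14 - -36\right) \left(-167 - 166\right) = -281 + \left(-14 + 36\right) \left(-167 - 166\right) = -281 + 22 \left(-333\right) = -281 - 7326 = -7607$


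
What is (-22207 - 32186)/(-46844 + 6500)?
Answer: 18131/13448 ≈ 1.3482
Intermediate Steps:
(-22207 - 32186)/(-46844 + 6500) = -54393/(-40344) = -54393*(-1/40344) = 18131/13448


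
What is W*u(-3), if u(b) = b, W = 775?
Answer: -2325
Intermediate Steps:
W*u(-3) = 775*(-3) = -2325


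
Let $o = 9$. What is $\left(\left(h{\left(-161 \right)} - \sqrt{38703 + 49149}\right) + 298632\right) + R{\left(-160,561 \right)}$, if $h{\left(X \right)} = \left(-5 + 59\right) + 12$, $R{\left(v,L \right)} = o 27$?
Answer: $298941 - 2 \sqrt{21963} \approx 2.9864 \cdot 10^{5}$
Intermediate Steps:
$R{\left(v,L \right)} = 243$ ($R{\left(v,L \right)} = 9 \cdot 27 = 243$)
$h{\left(X \right)} = 66$ ($h{\left(X \right)} = 54 + 12 = 66$)
$\left(\left(h{\left(-161 \right)} - \sqrt{38703 + 49149}\right) + 298632\right) + R{\left(-160,561 \right)} = \left(\left(66 - \sqrt{38703 + 49149}\right) + 298632\right) + 243 = \left(\left(66 - \sqrt{87852}\right) + 298632\right) + 243 = \left(\left(66 - 2 \sqrt{21963}\right) + 298632\right) + 243 = \left(298698 - 2 \sqrt{21963}\right) + 243 = 298941 - 2 \sqrt{21963}$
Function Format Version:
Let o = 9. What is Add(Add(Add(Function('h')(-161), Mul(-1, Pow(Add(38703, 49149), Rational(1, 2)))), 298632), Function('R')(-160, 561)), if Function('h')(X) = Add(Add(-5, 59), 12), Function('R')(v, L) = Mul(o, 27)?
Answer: Add(298941, Mul(-2, Pow(21963, Rational(1, 2)))) ≈ 2.9864e+5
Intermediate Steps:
Function('R')(v, L) = 243 (Function('R')(v, L) = Mul(9, 27) = 243)
Function('h')(X) = 66 (Function('h')(X) = Add(54, 12) = 66)
Add(Add(Add(Function('h')(-161), Mul(-1, Pow(Add(38703, 49149), Rational(1, 2)))), 298632), Function('R')(-160, 561)) = Add(Add(Add(66, Mul(-1, Pow(Add(38703, 49149), Rational(1, 2)))), 298632), 243) = Add(Add(Add(66, Mul(-1, Pow(87852, Rational(1, 2)))), 298632), 243) = Add(Add(Add(66, Mul(-1, Mul(2, Pow(21963, Rational(1, 2))))), 298632), 243) = Add(Add(Add(66, Mul(-2, Pow(21963, Rational(1, 2)))), 298632), 243) = Add(Add(298698, Mul(-2, Pow(21963, Rational(1, 2)))), 243) = Add(298941, Mul(-2, Pow(21963, Rational(1, 2))))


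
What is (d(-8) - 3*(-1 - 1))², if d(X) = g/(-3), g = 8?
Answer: 100/9 ≈ 11.111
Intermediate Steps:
d(X) = -8/3 (d(X) = 8/(-3) = 8*(-⅓) = -8/3)
(d(-8) - 3*(-1 - 1))² = (-8/3 - 3*(-1 - 1))² = (-8/3 - 3*(-2))² = (-8/3 + 6)² = (10/3)² = 100/9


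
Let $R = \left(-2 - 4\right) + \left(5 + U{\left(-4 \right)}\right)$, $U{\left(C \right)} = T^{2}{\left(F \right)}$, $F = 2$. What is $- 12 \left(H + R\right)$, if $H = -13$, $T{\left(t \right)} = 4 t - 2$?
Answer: $-264$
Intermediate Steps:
$T{\left(t \right)} = -2 + 4 t$
$U{\left(C \right)} = 36$ ($U{\left(C \right)} = \left(-2 + 4 \cdot 2\right)^{2} = \left(-2 + 8\right)^{2} = 6^{2} = 36$)
$R = 35$ ($R = \left(-2 - 4\right) + \left(5 + 36\right) = -6 + 41 = 35$)
$- 12 \left(H + R\right) = - 12 \left(-13 + 35\right) = \left(-12\right) 22 = -264$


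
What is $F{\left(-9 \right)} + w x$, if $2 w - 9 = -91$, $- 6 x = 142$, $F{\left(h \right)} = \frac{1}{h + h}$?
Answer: $\frac{17465}{18} \approx 970.28$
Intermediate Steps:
$F{\left(h \right)} = \frac{1}{2 h}$
$x = - \frac{71}{3}$ ($x = \left(- \frac{1}{6}\right) 142 = - \frac{71}{3} \approx -23.667$)
$w = -41$ ($w = \frac{9}{2} + \frac{1}{2} \left(-91\right) = \frac{9}{2} - \frac{91}{2} = -41$)
$F{\left(-9 \right)} + w x = \frac{1}{2 \left(-9\right)} - - \frac{2911}{3} = \frac{1}{2} \left(- \frac{1}{9}\right) + \frac{2911}{3} = - \frac{1}{18} + \frac{2911}{3} = \frac{17465}{18}$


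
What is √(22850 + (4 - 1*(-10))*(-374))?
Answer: √17614 ≈ 132.72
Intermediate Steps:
√(22850 + (4 - 1*(-10))*(-374)) = √(22850 + (4 + 10)*(-374)) = √(22850 + 14*(-374)) = √(22850 - 5236) = √17614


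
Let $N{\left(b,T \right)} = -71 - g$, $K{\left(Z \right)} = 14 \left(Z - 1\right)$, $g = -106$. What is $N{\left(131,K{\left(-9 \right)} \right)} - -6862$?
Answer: $6897$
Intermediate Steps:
$K{\left(Z \right)} = -14 + 14 Z$ ($K{\left(Z \right)} = 14 \left(-1 + Z\right) = -14 + 14 Z$)
$N{\left(b,T \right)} = 35$ ($N{\left(b,T \right)} = -71 - -106 = -71 + 106 = 35$)
$N{\left(131,K{\left(-9 \right)} \right)} - -6862 = 35 - -6862 = 35 + 6862 = 6897$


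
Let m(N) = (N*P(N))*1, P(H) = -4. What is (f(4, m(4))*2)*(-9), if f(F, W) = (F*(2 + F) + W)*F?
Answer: -576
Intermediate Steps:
m(N) = -4*N (m(N) = (N*(-4))*1 = -4*N*1 = -4*N)
f(F, W) = F*(W + F*(2 + F)) (f(F, W) = (W + F*(2 + F))*F = F*(W + F*(2 + F)))
(f(4, m(4))*2)*(-9) = ((4*(-4*4 + 4² + 2*4))*2)*(-9) = ((4*(-16 + 16 + 8))*2)*(-9) = ((4*8)*2)*(-9) = (32*2)*(-9) = 64*(-9) = -576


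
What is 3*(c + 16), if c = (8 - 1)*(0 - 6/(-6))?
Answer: 69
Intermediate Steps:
c = 7 (c = 7*(0 - 6*(-1/6)) = 7*(0 + 1) = 7*1 = 7)
3*(c + 16) = 3*(7 + 16) = 3*23 = 69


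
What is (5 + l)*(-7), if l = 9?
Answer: -98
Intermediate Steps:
(5 + l)*(-7) = (5 + 9)*(-7) = 14*(-7) = -98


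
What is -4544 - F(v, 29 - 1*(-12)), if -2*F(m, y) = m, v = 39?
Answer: -9049/2 ≈ -4524.5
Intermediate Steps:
F(m, y) = -m/2
-4544 - F(v, 29 - 1*(-12)) = -4544 - (-1)*39/2 = -4544 - 1*(-39/2) = -4544 + 39/2 = -9049/2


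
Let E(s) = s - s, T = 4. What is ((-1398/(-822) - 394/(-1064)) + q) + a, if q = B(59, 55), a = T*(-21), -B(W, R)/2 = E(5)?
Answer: -5971311/72884 ≈ -81.929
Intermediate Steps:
E(s) = 0
B(W, R) = 0 (B(W, R) = -2*0 = 0)
a = -84 (a = 4*(-21) = -84)
q = 0
((-1398/(-822) - 394/(-1064)) + q) + a = ((-1398/(-822) - 394/(-1064)) + 0) - 84 = ((-1398*(-1/822) - 394*(-1/1064)) + 0) - 84 = ((233/137 + 197/532) + 0) - 84 = (150945/72884 + 0) - 84 = 150945/72884 - 84 = -5971311/72884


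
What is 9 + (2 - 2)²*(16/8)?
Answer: 9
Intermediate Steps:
9 + (2 - 2)²*(16/8) = 9 + 0²*(16*(⅛)) = 9 + 0*2 = 9 + 0 = 9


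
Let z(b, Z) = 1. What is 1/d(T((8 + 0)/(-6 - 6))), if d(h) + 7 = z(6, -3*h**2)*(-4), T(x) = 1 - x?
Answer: -1/11 ≈ -0.090909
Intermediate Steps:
d(h) = -11 (d(h) = -7 + 1*(-4) = -7 - 4 = -11)
1/d(T((8 + 0)/(-6 - 6))) = 1/(-11) = -1/11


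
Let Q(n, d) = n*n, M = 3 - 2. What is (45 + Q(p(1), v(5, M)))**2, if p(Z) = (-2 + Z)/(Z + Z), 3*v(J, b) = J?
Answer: 32761/16 ≈ 2047.6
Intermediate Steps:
M = 1
v(J, b) = J/3
p(Z) = (-2 + Z)/(2*Z) (p(Z) = (-2 + Z)/((2*Z)) = (-2 + Z)*(1/(2*Z)) = (-2 + Z)/(2*Z))
Q(n, d) = n**2
(45 + Q(p(1), v(5, M)))**2 = (45 + ((1/2)*(-2 + 1)/1)**2)**2 = (45 + ((1/2)*1*(-1))**2)**2 = (45 + (-1/2)**2)**2 = (45 + 1/4)**2 = (181/4)**2 = 32761/16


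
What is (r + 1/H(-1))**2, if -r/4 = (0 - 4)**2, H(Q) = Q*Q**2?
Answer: 4225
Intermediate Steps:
H(Q) = Q**3
r = -64 (r = -4*(0 - 4)**2 = -4*(-4)**2 = -4*16 = -64)
(r + 1/H(-1))**2 = (-64 + 1/((-1)**3))**2 = (-64 + 1/(-1))**2 = (-64 - 1)**2 = (-65)**2 = 4225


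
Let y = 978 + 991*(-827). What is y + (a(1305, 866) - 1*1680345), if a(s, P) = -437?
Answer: -2499361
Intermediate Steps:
y = -818579 (y = 978 - 819557 = -818579)
y + (a(1305, 866) - 1*1680345) = -818579 + (-437 - 1*1680345) = -818579 + (-437 - 1680345) = -818579 - 1680782 = -2499361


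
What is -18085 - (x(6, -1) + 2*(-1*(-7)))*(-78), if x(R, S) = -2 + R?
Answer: -16681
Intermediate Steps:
-18085 - (x(6, -1) + 2*(-1*(-7)))*(-78) = -18085 - ((-2 + 6) + 2*(-1*(-7)))*(-78) = -18085 - (4 + 2*7)*(-78) = -18085 - (4 + 14)*(-78) = -18085 - 18*(-78) = -18085 - 1*(-1404) = -18085 + 1404 = -16681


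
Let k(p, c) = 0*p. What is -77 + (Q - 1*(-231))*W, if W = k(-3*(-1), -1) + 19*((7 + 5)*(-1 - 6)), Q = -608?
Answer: 601615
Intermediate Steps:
k(p, c) = 0
W = -1596 (W = 0 + 19*((7 + 5)*(-1 - 6)) = 0 + 19*(12*(-7)) = 0 + 19*(-84) = 0 - 1596 = -1596)
-77 + (Q - 1*(-231))*W = -77 + (-608 - 1*(-231))*(-1596) = -77 + (-608 + 231)*(-1596) = -77 - 377*(-1596) = -77 + 601692 = 601615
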